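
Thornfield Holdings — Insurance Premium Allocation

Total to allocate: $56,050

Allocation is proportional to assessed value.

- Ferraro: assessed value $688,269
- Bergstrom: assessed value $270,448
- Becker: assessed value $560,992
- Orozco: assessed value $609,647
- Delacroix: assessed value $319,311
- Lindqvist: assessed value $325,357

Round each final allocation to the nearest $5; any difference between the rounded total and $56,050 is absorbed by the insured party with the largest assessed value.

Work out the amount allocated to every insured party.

Assessed value total: 688,269 + 270,448 + 560,992 + 609,647 + 319,311 + 325,357 = 2,774,024.
Pro-rata amounts: Ferraro 13,906.68; Bergstrom 5,464.48; Becker 11,335.01; Orozco 12,318.10; Delacroix 6,451.78; Lindqvist 6,573.94.
After rounding ($5): Ferraro $13,905; Bergstrom $5,465; Becker $11,335; Orozco $12,320; Delacroix $6,450; Lindqvist $6,575. Sum = $56,050.
Rounded total matches; no reconciliation needed.

Ferraro: $13,905 | Bergstrom: $5,465 | Becker: $11,335 | Orozco: $12,320 | Delacroix: $6,450 | Lindqvist: $6,575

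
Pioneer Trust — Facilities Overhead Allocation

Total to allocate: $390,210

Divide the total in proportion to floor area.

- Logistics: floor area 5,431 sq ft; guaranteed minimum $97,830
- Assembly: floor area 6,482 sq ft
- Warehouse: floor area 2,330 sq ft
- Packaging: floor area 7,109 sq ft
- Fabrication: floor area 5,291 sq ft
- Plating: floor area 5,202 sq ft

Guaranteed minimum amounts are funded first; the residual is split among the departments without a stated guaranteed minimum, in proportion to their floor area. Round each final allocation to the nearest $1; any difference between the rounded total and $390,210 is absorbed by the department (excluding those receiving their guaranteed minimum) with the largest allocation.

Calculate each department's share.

Fund the minimums — Logistics $97,830. Residual $292,380.
Residual split over remaining floor area 26,414: Assembly 71,750.10 → $71,750; Warehouse 25,791.07 → $25,791; Packaging 78,690.45 → $78,690; Fabrication 58,566.77 → $58,567; Plating 57,581.61 → $57,582.

Logistics: $97,830; Assembly: $71,750; Warehouse: $25,791; Packaging: $78,690; Fabrication: $58,567; Plating: $57,582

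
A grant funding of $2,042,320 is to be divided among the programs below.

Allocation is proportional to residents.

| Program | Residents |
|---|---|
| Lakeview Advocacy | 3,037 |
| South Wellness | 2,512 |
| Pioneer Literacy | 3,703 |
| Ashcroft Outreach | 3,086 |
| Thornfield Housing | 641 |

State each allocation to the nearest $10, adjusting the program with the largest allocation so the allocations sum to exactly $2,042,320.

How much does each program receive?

Lakeview Advocacy: $477,890; South Wellness: $395,280; Pioneer Literacy: $582,680; Ashcroft Outreach: $485,600; Thornfield Housing: $100,870

Total residents = 12,979.
Unrounded shares: Lakeview Advocacy 3,037/12,979 × $2,042,320 = 477,889.35; South Wellness 2,512/12,979 × $2,042,320 = 395,277.59; Pioneer Literacy 3,703/12,979 × $2,042,320 = 582,688.26; Ashcroft Outreach 3,086/12,979 × $2,042,320 = 485,599.78; Thornfield Housing 641/12,979 × $2,042,320 = 100,865.02.
At nearest $10: Lakeview Advocacy $477,890; South Wellness $395,280; Pioneer Literacy $582,690; Ashcroft Outreach $485,600; Thornfield Housing $100,870. Sum = $2,042,330.
Difference $2,042,320 − $2,042,330 = −$10 applied to largest allocation (Pioneer Literacy): Pioneer Literacy becomes $582,680.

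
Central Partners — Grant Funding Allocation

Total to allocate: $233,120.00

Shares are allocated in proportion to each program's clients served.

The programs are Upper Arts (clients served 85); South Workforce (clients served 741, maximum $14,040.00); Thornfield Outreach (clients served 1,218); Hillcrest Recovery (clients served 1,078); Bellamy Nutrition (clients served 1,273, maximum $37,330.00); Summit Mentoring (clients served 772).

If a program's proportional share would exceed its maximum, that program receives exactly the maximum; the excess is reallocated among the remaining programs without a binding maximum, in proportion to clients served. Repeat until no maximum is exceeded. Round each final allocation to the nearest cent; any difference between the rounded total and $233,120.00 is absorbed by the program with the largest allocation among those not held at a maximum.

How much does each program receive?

Upper Arts: $4,899.70; South Workforce: $14,040.00; Thornfield Outreach: $70,209.80; Hillcrest Recovery: $62,139.71; Bellamy Nutrition: $37,330.00; Summit Mentoring: $44,500.79

Total clients served = 5,167.
Pro-rata shares before constraints: Upper Arts 3,834.9526; South Workforce 33,431.7631; Thornfield Outreach 54,952.6147; Hillcrest Recovery 48,636.2222; Bellamy Nutrition 57,434.0546; Summit Mentoring 34,830.3929.
Cap binds for South Workforce ($14,040.00), Bellamy Nutrition ($37,330.00); balance $181,750.00 reallocated over remaining clients served 3,153.
Shares after redistribution: Upper Arts 4,899.6987 → $4,899.70; Thornfield Outreach 70,209.8002 → $70,209.80; Hillcrest Recovery 62,139.7082 → $62,139.71; Summit Mentoring 44,500.7929 → $44,500.79.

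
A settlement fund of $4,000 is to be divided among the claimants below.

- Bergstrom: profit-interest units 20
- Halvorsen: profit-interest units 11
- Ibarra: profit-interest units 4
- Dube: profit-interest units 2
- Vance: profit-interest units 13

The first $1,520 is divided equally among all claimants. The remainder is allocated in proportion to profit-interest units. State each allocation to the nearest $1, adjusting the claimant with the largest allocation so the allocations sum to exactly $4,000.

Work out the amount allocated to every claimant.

Bergstrom: $1,296; Halvorsen: $850; Ibarra: $502; Dube: $403; Vance: $949

Equal tier: $1,520 ÷ 5 = $304 apiece.
Remainder $2,480 by profit-interest units (total 50): Bergstrom 992.00 → $992; Halvorsen 545.60 → $546; Ibarra 198.40 → $198; Dube 99.20 → $99; Vance 644.80 → $645.
Totals: Bergstrom $304 + $992 = $1,296; Halvorsen $304 + $546 = $850; Ibarra $304 + $198 = $502; Dube $304 + $99 = $403; Vance $304 + $645 = $949.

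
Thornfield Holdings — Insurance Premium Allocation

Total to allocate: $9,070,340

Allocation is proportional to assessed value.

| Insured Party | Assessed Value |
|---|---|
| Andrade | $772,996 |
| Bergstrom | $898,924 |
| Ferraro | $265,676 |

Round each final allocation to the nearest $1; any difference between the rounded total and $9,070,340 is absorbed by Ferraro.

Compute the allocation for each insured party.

Andrade: $3,618,575; Bergstrom: $4,208,073; Ferraro: $1,243,692

Total assessed value = 1,937,596.
Pro-rata amounts: Andrade 772,996/1,937,596 × $9,070,340 = 3,618,575.05; Bergstrom 898,924/1,937,596 × $9,070,340 = 4,208,073.47; Ferraro 265,676/1,937,596 × $9,070,340 = 1,243,691.49.
At nearest $1: Andrade $3,618,575; Bergstrom $4,208,073; Ferraro $1,243,691. Sum = $9,070,339.
Difference $9,070,340 − $9,070,339 = +$1 applied to Ferraro: Ferraro becomes $1,243,692.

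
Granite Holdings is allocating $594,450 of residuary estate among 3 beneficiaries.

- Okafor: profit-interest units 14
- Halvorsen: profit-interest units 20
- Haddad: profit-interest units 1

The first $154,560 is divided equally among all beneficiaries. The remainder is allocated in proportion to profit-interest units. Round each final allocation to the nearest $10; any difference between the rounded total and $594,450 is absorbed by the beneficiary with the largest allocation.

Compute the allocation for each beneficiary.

Okafor: $227,480 | Halvorsen: $302,880 | Haddad: $64,090

Equal tier: $154,560 ÷ 3 = $51,520 apiece.
Remainder $439,890 by profit-interest units (total 35): Okafor 175,956.00 → $175,960; Halvorsen 251,365.71 → $251,370; Haddad 12,568.29 → $12,570.
Rounding difference −$10 on remainder applied to Halvorsen.
Totals: Okafor $51,520 + $175,960 = $227,480; Halvorsen $51,520 + $251,360 = $302,880; Haddad $51,520 + $12,570 = $64,090.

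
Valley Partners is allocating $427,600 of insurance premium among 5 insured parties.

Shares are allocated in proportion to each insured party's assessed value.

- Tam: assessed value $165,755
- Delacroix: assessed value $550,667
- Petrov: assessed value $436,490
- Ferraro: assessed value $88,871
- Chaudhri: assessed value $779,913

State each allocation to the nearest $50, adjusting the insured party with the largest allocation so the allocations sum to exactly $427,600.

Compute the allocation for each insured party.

Assessed value total: 2,021,696.
Pro-rata amounts: Tam 165,755/2,021,696 × $427,600 = 35,058.11; Delacroix 550,667/2,021,696 × $427,600 = 116,469.15; Petrov 436,490/2,021,696 × $427,600 = 92,320.07; Ferraro 88,871/2,021,696 × $427,600 = 18,796.71; Chaudhri 779,913/2,021,696 × $427,600 = 164,955.96.
At nearest $50: Tam $35,050; Delacroix $116,450; Petrov $92,300; Ferraro $18,800; Chaudhri $164,950. Sum = $427,550.
Difference $427,600 − $427,550 = +$50 applied to largest allocation (Chaudhri): Chaudhri becomes $165,000.

Tam: $35,050 | Delacroix: $116,450 | Petrov: $92,300 | Ferraro: $18,800 | Chaudhri: $165,000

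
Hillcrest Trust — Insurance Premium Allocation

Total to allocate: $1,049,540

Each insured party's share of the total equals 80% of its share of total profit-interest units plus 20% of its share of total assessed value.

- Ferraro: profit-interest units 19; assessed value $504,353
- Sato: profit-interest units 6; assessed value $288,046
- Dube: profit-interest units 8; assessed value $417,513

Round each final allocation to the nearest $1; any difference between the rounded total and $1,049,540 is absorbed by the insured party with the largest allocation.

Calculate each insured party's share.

Ferraro: $570,924 · Sato: $202,634 · Dube: $275,982

Profit-interest units total 33; assessed value total 1,209,912.
Blended shares (80% profit-interest units + 20% assessed value): Ferraro 0.5440; Sato 0.1931; Dube 0.2630.
Raw shares: Ferraro 570,924.84; Sato 202,633.55; Dube 275,981.61.
After rounding ($1): Ferraro $570,925; Sato $202,634; Dube $275,982. Sum = $1,049,541.
Difference $1,049,540 − $1,049,541 = −$1 applied to largest allocation (Ferraro): Ferraro becomes $570,924.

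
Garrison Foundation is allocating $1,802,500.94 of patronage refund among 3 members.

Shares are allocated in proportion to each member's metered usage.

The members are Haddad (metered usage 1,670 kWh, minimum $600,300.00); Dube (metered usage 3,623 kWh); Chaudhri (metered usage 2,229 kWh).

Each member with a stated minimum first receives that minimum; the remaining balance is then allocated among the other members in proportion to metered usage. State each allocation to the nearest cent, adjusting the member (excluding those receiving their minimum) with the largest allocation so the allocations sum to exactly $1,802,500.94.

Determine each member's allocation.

Haddad: $600,300.00 | Dube: $744,288.11 | Chaudhri: $457,912.83

Fund the minimums — Haddad $600,300.00. Balance $1,202,200.94.
Balance split over remaining metered usage 5,852: Dube 744,288.1076 → $744,288.11; Chaudhri 457,912.8324 → $457,912.83.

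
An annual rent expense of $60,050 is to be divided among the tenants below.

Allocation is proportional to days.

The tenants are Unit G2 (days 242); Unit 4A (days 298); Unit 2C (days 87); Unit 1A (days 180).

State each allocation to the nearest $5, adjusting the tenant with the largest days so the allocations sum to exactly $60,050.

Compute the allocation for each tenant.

Combined days = 807.
Unrounded shares: Unit G2 242/807 × $60,050 = 18,007.56; Unit 4A 298/807 × $60,050 = 22,174.60; Unit 2C 87/807 × $60,050 = 6,473.79; Unit 1A 180/807 × $60,050 = 13,394.05.
At nearest $5: Unit G2 $18,010; Unit 4A $22,175; Unit 2C $6,475; Unit 1A $13,395. Sum = $60,055.
Difference $60,050 − $60,055 = −$5 applied to largest days (Unit 4A): Unit 4A becomes $22,170.

Unit G2: $18,010; Unit 4A: $22,170; Unit 2C: $6,475; Unit 1A: $13,395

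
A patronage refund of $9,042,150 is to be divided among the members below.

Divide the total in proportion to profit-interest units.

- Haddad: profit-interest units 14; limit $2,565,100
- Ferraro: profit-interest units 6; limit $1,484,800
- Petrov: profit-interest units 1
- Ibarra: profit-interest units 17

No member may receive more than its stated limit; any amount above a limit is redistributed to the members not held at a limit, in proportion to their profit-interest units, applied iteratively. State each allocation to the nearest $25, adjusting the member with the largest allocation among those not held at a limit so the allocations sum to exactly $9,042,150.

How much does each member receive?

Total profit-interest units = 38.
Proportional shares (ignoring caps): Haddad 3,331,318.42; Ferraro 1,427,707.89; Petrov 237,951.32; Ibarra 4,045,172.37.
Capped: Haddad ($2,565,100); balance $6,477,050 reallocated over remaining profit-interest units 24.
Capped: Ferraro ($1,484,800); balance $4,992,250 reallocated over remaining profit-interest units 18.
Redistributed shares: Petrov 277,347.22 → $277,350; Ibarra 4,714,902.78 → $4,714,900.

Haddad: $2,565,100 · Ferraro: $1,484,800 · Petrov: $277,350 · Ibarra: $4,714,900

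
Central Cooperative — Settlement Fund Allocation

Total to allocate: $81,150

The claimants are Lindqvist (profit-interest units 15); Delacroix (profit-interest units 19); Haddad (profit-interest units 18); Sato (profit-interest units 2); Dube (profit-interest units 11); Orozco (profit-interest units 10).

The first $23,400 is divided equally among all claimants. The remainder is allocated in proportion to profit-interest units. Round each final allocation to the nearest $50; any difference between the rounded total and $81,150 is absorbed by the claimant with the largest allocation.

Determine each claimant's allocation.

$23,400 shared equally gives $3,900 per claimant.
Remainder $57,750 by profit-interest units (total 75): Lindqvist 11,550.00 → $11,550; Delacroix 14,630.00 → $14,650; Haddad 13,860.00 → $13,850; Sato 1,540.00 → $1,550; Dube 8,470.00 → $8,450; Orozco 7,700.00 → $7,700.
Totals: Lindqvist $3,900 + $11,550 = $15,450; Delacroix $3,900 + $14,650 = $18,550; Haddad $3,900 + $13,850 = $17,750; Sato $3,900 + $1,550 = $5,450; Dube $3,900 + $8,450 = $12,350; Orozco $3,900 + $7,700 = $11,600.

Lindqvist: $15,450; Delacroix: $18,550; Haddad: $17,750; Sato: $5,450; Dube: $12,350; Orozco: $11,600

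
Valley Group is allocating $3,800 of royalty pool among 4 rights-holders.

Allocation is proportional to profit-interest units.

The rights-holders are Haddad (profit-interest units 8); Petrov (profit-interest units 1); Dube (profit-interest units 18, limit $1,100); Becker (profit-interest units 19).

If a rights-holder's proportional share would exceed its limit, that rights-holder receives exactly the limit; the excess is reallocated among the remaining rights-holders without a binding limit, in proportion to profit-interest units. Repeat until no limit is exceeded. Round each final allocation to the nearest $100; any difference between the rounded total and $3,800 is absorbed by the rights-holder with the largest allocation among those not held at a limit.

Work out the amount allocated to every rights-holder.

Total profit-interest units = 46.
Unconstrained shares: Haddad 660.87; Petrov 82.61; Dube 1,486.96; Becker 1,569.57.
Held at cap: Dube ($1,100); remaining pool $2,700 reallocated over remaining profit-interest units 28.
Shares after redistribution: Haddad 771.43 → $800; Petrov 96.43 → $100; Becker 1,832.14 → $1,800.

Haddad: $800 | Petrov: $100 | Dube: $1,100 | Becker: $1,800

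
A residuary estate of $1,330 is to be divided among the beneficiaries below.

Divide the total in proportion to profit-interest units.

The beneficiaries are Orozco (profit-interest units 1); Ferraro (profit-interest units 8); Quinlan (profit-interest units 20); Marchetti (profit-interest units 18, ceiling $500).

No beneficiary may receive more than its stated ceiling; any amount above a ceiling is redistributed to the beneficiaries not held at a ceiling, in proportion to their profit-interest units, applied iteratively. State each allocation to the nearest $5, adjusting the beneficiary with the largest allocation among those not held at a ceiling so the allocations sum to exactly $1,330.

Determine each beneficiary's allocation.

Orozco: $30 | Ferraro: $230 | Quinlan: $570 | Marchetti: $500

Total profit-interest units = 47.
Pro-rata shares before constraints: Orozco 28.30; Ferraro 226.38; Quinlan 565.96; Marchetti 509.36.
Capped: Marchetti ($500); residual $830 reallocated over remaining profit-interest units 29.
Shares after redistribution: Orozco 28.62 → $30; Ferraro 228.97 → $230; Quinlan 572.41 → $570.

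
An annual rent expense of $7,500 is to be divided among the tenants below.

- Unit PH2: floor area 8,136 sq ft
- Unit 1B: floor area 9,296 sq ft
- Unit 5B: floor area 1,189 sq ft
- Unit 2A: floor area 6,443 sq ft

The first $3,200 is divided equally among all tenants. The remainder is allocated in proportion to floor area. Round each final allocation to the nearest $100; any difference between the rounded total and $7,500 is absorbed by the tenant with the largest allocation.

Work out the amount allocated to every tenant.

Unit PH2: $2,200 | Unit 1B: $2,400 | Unit 5B: $1,000 | Unit 2A: $1,900

$3,200 shared equally gives $800 per tenant.
Remainder $4,300 by floor area (total 25,064): Unit PH2 1,395.82 → $1,400; Unit 1B 1,594.83 → $1,600; Unit 5B 203.99 → $200; Unit 2A 1,105.37 → $1,100.
Totals: Unit PH2 $800 + $1,400 = $2,200; Unit 1B $800 + $1,600 = $2,400; Unit 5B $800 + $200 = $1,000; Unit 2A $800 + $1,100 = $1,900.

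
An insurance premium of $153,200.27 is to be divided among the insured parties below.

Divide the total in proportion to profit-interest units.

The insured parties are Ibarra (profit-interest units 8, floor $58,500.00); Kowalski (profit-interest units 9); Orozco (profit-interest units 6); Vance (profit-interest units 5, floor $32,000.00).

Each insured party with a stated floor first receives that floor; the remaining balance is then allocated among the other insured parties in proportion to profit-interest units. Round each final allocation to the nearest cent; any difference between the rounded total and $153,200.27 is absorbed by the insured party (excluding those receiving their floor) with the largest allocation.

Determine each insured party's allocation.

Ibarra: $58,500.00; Kowalski: $37,620.16; Orozco: $25,080.11; Vance: $32,000.00

Guaranteed amounts: Ibarra $58,500.00; Vance $32,000.00. Remaining pool $62,700.27.
Remaining pool split over remaining profit-interest units 15: Kowalski 37,620.1620 → $37,620.16; Orozco 25,080.1080 → $25,080.11.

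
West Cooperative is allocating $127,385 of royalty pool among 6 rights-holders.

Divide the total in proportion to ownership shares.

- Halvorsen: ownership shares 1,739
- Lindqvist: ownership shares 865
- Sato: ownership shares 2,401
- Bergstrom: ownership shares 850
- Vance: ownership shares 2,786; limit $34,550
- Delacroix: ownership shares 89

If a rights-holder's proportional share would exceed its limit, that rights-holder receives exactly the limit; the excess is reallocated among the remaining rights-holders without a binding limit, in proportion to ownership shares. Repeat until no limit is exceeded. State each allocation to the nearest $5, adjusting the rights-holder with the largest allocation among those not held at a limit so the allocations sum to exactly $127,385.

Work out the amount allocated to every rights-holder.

Sum of ownership shares: 8,730.
Pro-rata shares before constraints: Halvorsen 25,374.86; Lindqvist 12,621.77; Sato 35,034.52; Bergstrom 12,402.89; Vance 40,652.30; Delacroix 1,298.66.
Held at cap: Vance ($34,550); balance $92,835 reallocated over remaining ownership shares 5,944.
Remaining shares: Halvorsen 27,160.17 → $27,160; Lindqvist 13,509.80 → $13,510; Sato 37,499.47 → $37,500; Bergstrom 13,275.53 → $13,275; Delacroix 1,390.03 → $1,390.

Halvorsen: $27,160 | Lindqvist: $13,510 | Sato: $37,500 | Bergstrom: $13,275 | Vance: $34,550 | Delacroix: $1,390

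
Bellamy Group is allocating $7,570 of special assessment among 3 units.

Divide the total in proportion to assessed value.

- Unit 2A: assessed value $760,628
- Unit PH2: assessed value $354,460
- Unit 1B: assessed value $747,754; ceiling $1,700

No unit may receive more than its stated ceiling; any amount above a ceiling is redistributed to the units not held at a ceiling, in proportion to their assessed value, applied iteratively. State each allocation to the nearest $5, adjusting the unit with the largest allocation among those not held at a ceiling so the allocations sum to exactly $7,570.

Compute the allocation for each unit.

Unit 2A: $4,005; Unit PH2: $1,865; Unit 1B: $1,700

Combined assessed value = 1,862,842.
Pro-rata shares before constraints: Unit 2A 3,090.95; Unit PH2 1,440.41; Unit 1B 3,038.64.
Held at cap: Unit 1B ($1,700); remaining pool $5,870 reallocated over remaining assessed value 1,115,088.
Shares after redistribution: Unit 2A 4,004.07 → $4,005; Unit PH2 1,865.93 → $1,865.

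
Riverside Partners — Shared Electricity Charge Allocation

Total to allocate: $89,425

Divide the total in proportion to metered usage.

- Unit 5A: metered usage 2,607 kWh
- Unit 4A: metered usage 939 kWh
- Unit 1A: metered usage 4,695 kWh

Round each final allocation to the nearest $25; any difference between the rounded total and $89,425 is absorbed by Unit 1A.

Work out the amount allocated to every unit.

Unit 5A: $28,300 | Unit 4A: $10,200 | Unit 1A: $50,925

Sum of metered usage: 8,241.
Pro-rata amounts: Unit 5A 2,607/8,241 × $89,425 = 28,289.16; Unit 4A 939/8,241 × $89,425 = 10,189.31; Unit 1A 4,695/8,241 × $89,425 = 50,946.53.
Rounded to nearest $25: Unit 5A $28,300; Unit 4A $10,200; Unit 1A $50,950. Sum = $89,450.
Difference $89,425 − $89,450 = −$25 applied to Unit 1A: Unit 1A becomes $50,925.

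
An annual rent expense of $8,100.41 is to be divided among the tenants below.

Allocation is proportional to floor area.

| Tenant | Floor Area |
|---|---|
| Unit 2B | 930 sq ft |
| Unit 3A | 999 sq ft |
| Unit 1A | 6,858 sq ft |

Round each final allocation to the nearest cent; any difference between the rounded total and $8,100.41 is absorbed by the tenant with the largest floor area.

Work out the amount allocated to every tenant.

Unit 2B: $857.33 · Unit 3A: $920.94 · Unit 1A: $6,322.14

Floor area total: 930 + 999 + 6,858 = 8,787.
Pro-rata amounts: Unit 2B 857.3326; Unit 3A 920.9411; Unit 1A 6,322.1363.
At nearest cent: Unit 2B $857.33; Unit 3A $920.94; Unit 1A $6,322.14. Sum = $8,100.41.
Rounded total matches; no reconciliation needed.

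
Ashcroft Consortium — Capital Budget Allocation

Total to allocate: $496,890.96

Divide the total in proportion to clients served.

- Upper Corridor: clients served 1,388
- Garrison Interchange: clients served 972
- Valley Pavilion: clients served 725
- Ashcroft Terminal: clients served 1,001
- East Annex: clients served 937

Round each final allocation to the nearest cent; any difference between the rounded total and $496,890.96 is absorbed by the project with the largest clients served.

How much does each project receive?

Combined clients served = 1,388 + 972 + 725 + 1,001 + 937 = 5,023.
Raw shares: Upper Corridor 137,305.3260; Garrison Interchange 96,153.2975; Valley Pavilion 71,719.2805; Ashcroft Terminal 99,022.0687; East Annex 92,690.9874.
At nearest cent: Upper Corridor $137,305.33; Garrison Interchange $96,153.30; Valley Pavilion $71,719.28; Ashcroft Terminal $99,022.07; East Annex $92,690.99. Sum = $496,890.97.
Difference $496,890.96 − $496,890.97 = −$0.01 applied to largest clients served (Upper Corridor): Upper Corridor becomes $137,305.32.

Upper Corridor: $137,305.32 | Garrison Interchange: $96,153.30 | Valley Pavilion: $71,719.28 | Ashcroft Terminal: $99,022.07 | East Annex: $92,690.99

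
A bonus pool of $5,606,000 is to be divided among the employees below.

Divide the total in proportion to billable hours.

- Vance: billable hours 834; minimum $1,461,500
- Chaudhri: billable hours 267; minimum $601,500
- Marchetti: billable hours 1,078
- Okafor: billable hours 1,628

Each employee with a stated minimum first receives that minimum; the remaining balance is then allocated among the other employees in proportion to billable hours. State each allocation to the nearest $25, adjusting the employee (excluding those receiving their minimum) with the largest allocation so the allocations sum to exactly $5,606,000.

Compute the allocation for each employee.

Fund the minimums — Vance $1,461,500; Chaudhri $601,500. Remaining pool $3,543,000.
Remaining pool split over remaining billable hours 2,706: Marchetti 1,411,439.02 → $1,411,450; Okafor 2,131,560.98 → $2,131,550.

Vance: $1,461,500; Chaudhri: $601,500; Marchetti: $1,411,450; Okafor: $2,131,550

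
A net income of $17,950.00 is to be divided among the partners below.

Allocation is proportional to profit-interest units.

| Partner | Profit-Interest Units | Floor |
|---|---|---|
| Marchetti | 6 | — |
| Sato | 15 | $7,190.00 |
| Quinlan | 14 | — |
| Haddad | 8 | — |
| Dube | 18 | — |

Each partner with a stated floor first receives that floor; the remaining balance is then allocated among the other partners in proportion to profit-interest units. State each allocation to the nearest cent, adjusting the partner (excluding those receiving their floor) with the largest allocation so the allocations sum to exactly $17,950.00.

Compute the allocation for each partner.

Marchetti: $1,403.48; Sato: $7,190.00; Quinlan: $3,274.78; Haddad: $1,871.30; Dube: $4,210.44

Guaranteed amounts: Sato $7,190.00. Remaining pool $10,760.00.
Remaining pool split over remaining profit-interest units 46: Marchetti 1,403.4783 → $1,403.48; Quinlan 3,274.7826 → $3,274.78; Haddad 1,871.3043 → $1,871.30; Dube 4,210.4348 → $4,210.43.
Rounding difference +$0.01 applied to Dube → $4,210.44.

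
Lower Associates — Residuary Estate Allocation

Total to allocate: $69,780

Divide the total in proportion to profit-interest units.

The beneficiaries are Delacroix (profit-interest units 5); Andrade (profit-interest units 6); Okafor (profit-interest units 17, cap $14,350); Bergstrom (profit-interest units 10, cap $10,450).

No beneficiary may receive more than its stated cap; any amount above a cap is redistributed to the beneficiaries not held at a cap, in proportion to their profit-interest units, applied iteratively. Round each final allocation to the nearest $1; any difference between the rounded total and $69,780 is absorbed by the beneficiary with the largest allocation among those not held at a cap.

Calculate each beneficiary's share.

Sum of profit-interest units: 38.
Unconstrained shares: Delacroix 9,181.58; Andrade 11,017.89; Okafor 31,217.37; Bergstrom 18,363.16.
Capped: Okafor ($14,350), Bergstrom ($10,450); residual $44,980 reallocated over remaining profit-interest units 11.
Remaining shares: Delacroix 20,445.45 → $20,445; Andrade 24,534.55 → $24,535.

Delacroix: $20,445; Andrade: $24,535; Okafor: $14,350; Bergstrom: $10,450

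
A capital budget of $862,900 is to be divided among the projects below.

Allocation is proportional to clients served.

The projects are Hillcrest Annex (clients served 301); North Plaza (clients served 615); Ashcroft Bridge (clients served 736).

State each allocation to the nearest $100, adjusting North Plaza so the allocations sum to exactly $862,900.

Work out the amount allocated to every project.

Hillcrest Annex: $157,200 · North Plaza: $321,300 · Ashcroft Bridge: $384,400

Clients served total: 1,652.
Unrounded shares: Hillcrest Annex 301/1,652 × $862,900 = 157,223.31; North Plaza 615/1,652 × $862,900 = 321,236.99; Ashcroft Bridge 736/1,652 × $862,900 = 384,439.71.
Rounded to nearest $100: Hillcrest Annex $157,200; North Plaza $321,200; Ashcroft Bridge $384,400. Sum = $862,800.
Difference $862,900 − $862,800 = +$100 applied to North Plaza: North Plaza becomes $321,300.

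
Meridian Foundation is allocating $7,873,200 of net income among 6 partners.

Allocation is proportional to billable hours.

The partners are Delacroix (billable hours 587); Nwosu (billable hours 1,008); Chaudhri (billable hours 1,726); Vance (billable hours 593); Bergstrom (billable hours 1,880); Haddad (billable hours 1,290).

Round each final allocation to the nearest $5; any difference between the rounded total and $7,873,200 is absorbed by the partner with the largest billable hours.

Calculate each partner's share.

Delacroix: $652,395 · Nwosu: $1,120,295 · Chaudhri: $1,918,285 · Vance: $659,065 · Bergstrom: $2,089,445 · Haddad: $1,433,715

Total billable hours = 587 + 1,008 + 1,726 + 593 + 1,880 + 1,290 = 7,084.
Proportional shares: Delacroix 652,395.31; Nwosu 1,120,297.23; Chaudhri 1,918,286.73; Vance 659,063.75; Bergstrom 2,089,443.25; Haddad 1,433,713.72.
After rounding ($5): Delacroix $652,395; Nwosu $1,120,295; Chaudhri $1,918,285; Vance $659,065; Bergstrom $2,089,445; Haddad $1,433,715. Sum = $7,873,200.
Rounded total matches; no reconciliation needed.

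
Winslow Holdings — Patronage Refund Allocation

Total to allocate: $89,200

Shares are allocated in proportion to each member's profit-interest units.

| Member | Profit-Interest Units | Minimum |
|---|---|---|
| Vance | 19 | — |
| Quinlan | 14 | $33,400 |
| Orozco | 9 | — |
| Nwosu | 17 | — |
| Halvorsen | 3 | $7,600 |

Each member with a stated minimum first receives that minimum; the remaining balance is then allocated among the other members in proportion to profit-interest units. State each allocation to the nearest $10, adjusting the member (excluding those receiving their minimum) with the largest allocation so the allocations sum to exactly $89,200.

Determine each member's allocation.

Guaranteed amounts: Quinlan $33,400; Halvorsen $7,600. Balance $48,200.
Balance split over remaining profit-interest units 45: Vance 20,351.11 → $20,350; Orozco 9,640.00 → $9,640; Nwosu 18,208.89 → $18,210.

Vance: $20,350; Quinlan: $33,400; Orozco: $9,640; Nwosu: $18,210; Halvorsen: $7,600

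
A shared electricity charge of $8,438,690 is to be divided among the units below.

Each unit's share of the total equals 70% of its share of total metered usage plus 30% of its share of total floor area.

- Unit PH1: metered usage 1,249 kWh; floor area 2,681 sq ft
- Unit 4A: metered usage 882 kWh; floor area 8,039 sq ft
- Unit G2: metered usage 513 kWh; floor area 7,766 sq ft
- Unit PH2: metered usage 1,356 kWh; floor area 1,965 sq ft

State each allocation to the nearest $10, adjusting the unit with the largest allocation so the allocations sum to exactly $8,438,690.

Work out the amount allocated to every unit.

Totals — metered usage 4,000, floor area 20,451.
Combined weights (70% metered usage + 30% floor area): Unit PH1 0.2579; Unit 4A 0.2723; Unit G2 0.2037; Unit PH2 0.2661.
Unrounded shares: Unit PH1 2,176,364.73; Unit 4A 2,297,650.85; Unit G2 1,718,928.07; Unit PH2 2,245,746.35.
At nearest $10: Unit PH1 $2,176,360; Unit 4A $2,297,650; Unit G2 $1,718,930; Unit PH2 $2,245,750. Sum = $8,438,690.
Rounded total matches; no reconciliation needed.

Unit PH1: $2,176,360 | Unit 4A: $2,297,650 | Unit G2: $1,718,930 | Unit PH2: $2,245,750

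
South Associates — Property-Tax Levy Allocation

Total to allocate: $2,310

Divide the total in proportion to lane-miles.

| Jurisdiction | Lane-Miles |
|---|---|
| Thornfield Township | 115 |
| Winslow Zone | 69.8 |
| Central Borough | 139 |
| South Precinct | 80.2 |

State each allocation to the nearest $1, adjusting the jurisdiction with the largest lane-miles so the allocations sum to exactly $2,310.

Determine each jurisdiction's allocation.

Thornfield Township: $658 | Winslow Zone: $399 | Central Borough: $794 | South Precinct: $459

Total lane-miles = 404.
Unrounded shares: Thornfield Township 115/404 × $2,310 = 657.55; Winslow Zone 69.8/404 × $2,310 = 399.10; Central Borough 139/404 × $2,310 = 794.78; South Precinct 80.2/404 × $2,310 = 458.57.
Rounded to nearest $1: Thornfield Township $658; Winslow Zone $399; Central Borough $795; South Precinct $459. Sum = $2,311.
Difference $2,310 − $2,311 = −$1 applied to largest lane-miles (Central Borough): Central Borough becomes $794.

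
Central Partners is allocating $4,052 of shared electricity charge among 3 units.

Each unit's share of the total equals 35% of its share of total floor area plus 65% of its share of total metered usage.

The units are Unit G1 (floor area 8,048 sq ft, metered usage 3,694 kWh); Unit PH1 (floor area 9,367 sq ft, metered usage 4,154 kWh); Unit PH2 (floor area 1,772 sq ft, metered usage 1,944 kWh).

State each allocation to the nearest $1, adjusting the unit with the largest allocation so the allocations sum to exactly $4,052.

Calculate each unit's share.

Unit G1: $1,588 · Unit PH1: $1,810 · Unit PH2: $654

Totals — floor area 19,187, metered usage 9,792.
Blended shares (35% floor area + 65% metered usage): Unit G1 0.3920; Unit PH1 0.4466; Unit PH2 0.1614.
Unrounded shares: Unit G1 1,588.46; Unit PH1 1,809.68; Unit PH2 653.86.
Rounded to nearest $1: Unit G1 $1,588; Unit PH1 $1,810; Unit PH2 $654. Sum = $4,052.
Sum already equals the total — no adjustment.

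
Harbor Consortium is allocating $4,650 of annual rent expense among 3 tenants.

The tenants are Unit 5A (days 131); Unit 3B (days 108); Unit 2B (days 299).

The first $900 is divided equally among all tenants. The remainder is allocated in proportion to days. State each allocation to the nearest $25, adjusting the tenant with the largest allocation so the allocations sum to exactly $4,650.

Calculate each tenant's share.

Unit 5A: $1,225 | Unit 3B: $1,050 | Unit 2B: $2,375

First tranche $900 split equally: $300 each.
Remainder $3,750 by days (total 538): Unit 5A 913.10 → $925; Unit 3B 752.79 → $750; Unit 2B 2,084.11 → $2,075.
Totals: Unit 5A $300 + $925 = $1,225; Unit 3B $300 + $750 = $1,050; Unit 2B $300 + $2,075 = $2,375.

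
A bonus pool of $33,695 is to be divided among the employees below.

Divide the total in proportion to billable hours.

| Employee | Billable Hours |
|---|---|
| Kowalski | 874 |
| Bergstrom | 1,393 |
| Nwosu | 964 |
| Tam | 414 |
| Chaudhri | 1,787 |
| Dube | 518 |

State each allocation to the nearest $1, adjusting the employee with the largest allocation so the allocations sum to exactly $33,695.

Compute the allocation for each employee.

Billable hours total: 5,950.
Pro-rata amounts: Kowalski 874/5,950 × $33,695 = 4,949.48; Bergstrom 1,393/5,950 × $33,695 = 7,888.59; Nwosu 964/5,950 × $33,695 = 5,459.16; Tam 414/5,950 × $33,695 = 2,344.49; Chaudhri 1,787/5,950 × $33,695 = 10,119.83; Dube 518/5,950 × $33,695 = 2,933.45.
After rounding ($1): Kowalski $4,949; Bergstrom $7,889; Nwosu $5,459; Tam $2,344; Chaudhri $10,120; Dube $2,933. Sum = $33,694.
Difference $33,695 − $33,694 = +$1 applied to largest allocation (Chaudhri): Chaudhri becomes $10,121.

Kowalski: $4,949 · Bergstrom: $7,889 · Nwosu: $5,459 · Tam: $2,344 · Chaudhri: $10,121 · Dube: $2,933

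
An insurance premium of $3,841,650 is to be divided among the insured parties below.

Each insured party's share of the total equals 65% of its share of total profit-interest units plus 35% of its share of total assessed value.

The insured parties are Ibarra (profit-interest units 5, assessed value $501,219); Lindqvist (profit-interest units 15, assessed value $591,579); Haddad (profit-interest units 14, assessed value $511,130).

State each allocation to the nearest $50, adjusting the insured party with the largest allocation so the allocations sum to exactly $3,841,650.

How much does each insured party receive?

Totals — profit-interest units 34, assessed value 1,603,928.
Composite weights (65% profit-interest units + 35% assessed value): Ibarra 0.2050; Lindqvist 0.4159; Haddad 0.3792.
Pro-rata amounts: Ibarra 787,389.89; Lindqvist 1,597,572.03; Haddad 1,456,688.09.
Rounded to nearest $50: Ibarra $787,400; Lindqvist $1,597,550; Haddad $1,456,700. Sum = $3,841,650.
Rounded total matches; no reconciliation needed.

Ibarra: $787,400; Lindqvist: $1,597,550; Haddad: $1,456,700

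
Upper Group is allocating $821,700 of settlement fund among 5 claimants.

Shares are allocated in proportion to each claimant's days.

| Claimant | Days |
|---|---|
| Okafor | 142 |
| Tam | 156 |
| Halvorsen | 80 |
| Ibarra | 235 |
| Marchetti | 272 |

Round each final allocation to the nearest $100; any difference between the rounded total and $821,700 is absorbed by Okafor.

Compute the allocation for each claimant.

Days total: 885.
Proportional shares: Okafor 142/885 × $821,700 = 131,843.39; Tam 156/885 × $821,700 = 144,842.03; Halvorsen 80/885 × $821,700 = 74,277.97; Ibarra 235/885 × $821,700 = 218,191.53; Marchetti 272/885 × $821,700 = 252,545.08.
Rounded to nearest $100: Okafor $131,800; Tam $144,800; Halvorsen $74,300; Ibarra $218,200; Marchetti $252,500. Sum = $821,600.
Difference $821,700 − $821,600 = +$100 applied to Okafor: Okafor becomes $131,900.

Okafor: $131,900 | Tam: $144,800 | Halvorsen: $74,300 | Ibarra: $218,200 | Marchetti: $252,500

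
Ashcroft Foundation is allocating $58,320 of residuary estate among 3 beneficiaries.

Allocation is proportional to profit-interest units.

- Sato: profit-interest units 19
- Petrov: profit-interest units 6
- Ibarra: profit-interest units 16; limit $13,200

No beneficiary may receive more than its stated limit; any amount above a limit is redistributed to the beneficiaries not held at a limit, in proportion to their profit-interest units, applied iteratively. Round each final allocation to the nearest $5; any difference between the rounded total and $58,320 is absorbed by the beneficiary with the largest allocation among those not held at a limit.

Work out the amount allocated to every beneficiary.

Sato: $34,290 · Petrov: $10,830 · Ibarra: $13,200

Sum of profit-interest units: 41.
Unconstrained shares: Sato 27,026.34; Petrov 8,534.63; Ibarra 22,759.02.
Capped: Ibarra ($13,200); remaining pool $45,120 reallocated over remaining profit-interest units 25.
Remaining shares: Sato 34,291.20 → $34,290; Petrov 10,828.80 → $10,830.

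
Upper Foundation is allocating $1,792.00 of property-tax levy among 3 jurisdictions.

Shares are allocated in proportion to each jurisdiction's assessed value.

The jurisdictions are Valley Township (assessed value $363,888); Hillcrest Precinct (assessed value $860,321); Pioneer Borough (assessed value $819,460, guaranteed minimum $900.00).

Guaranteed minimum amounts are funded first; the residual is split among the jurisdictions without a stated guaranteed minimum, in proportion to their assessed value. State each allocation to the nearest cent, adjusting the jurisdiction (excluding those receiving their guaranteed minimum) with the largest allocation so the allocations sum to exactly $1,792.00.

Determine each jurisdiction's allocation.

Valley Township: $265.14; Hillcrest Precinct: $626.86; Pioneer Borough: $900.00

Minimums first: Pioneer Borough $900.00. Balance $892.00.
Balance split over remaining assessed value 1,224,209: Valley Township 265.1411 → $265.14; Hillcrest Precinct 626.8589 → $626.86.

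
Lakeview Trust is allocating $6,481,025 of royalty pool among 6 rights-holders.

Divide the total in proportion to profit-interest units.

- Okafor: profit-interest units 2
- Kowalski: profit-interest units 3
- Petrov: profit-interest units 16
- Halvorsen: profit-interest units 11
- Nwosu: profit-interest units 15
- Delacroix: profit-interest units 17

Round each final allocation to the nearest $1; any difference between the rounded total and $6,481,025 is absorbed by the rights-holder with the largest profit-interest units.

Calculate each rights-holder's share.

Okafor: $202,532 · Kowalski: $303,798 · Petrov: $1,620,256 · Halvorsen: $1,113,926 · Nwosu: $1,518,990 · Delacroix: $1,721,523

Sum of profit-interest units: 64.
Proportional shares: Okafor 2/64 × $6,481,025 = 202,532.03; Kowalski 3/64 × $6,481,025 = 303,798.05; Petrov 16/64 × $6,481,025 = 1,620,256.25; Halvorsen 11/64 × $6,481,025 = 1,113,926.17; Nwosu 15/64 × $6,481,025 = 1,518,990.23; Delacroix 17/64 × $6,481,025 = 1,721,522.27.
Rounded to nearest $1: Okafor $202,532; Kowalski $303,798; Petrov $1,620,256; Halvorsen $1,113,926; Nwosu $1,518,990; Delacroix $1,721,522. Sum = $6,481,024.
Difference $6,481,025 − $6,481,024 = +$1 applied to largest profit-interest units (Delacroix): Delacroix becomes $1,721,523.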